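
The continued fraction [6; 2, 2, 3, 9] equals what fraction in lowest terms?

Using pₖ = aₖpₖ₋₁ + pₖ₋₂ and qₖ = aₖqₖ₋₁ + qₖ₋₂:
  k=0: a=6, p=6, q=1
  k=1: a=2, p=13, q=2
  k=2: a=2, p=32, q=5
  k=3: a=3, p=109, q=17
  k=4: a=9, p=1013, q=158

1013/158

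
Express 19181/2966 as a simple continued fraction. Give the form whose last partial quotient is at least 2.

[6; 2, 7, 15, 13]

19181 = 6×2966 + 1385
2966 = 2×1385 + 196
1385 = 7×196 + 13
196 = 15×13 + 1
13 = 13×1 + 0  (stop)
So 19181/2966 = [6; 2, 7, 15, 13].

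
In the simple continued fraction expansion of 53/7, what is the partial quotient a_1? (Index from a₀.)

53 = 7·7 + 4   →  a_0 = 7
7 = 1·4 + 3   →  a_1 = 1

1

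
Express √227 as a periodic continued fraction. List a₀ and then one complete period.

[15; 15, 30]

a₀ = ⌊√227⌋ = 15.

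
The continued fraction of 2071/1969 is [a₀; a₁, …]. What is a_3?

2071 = 1·1969 + 102   →  a_0 = 1
1969 = 19·102 + 31   →  a_1 = 19
102 = 3·31 + 9   →  a_2 = 3
31 = 3·9 + 4   →  a_3 = 3

3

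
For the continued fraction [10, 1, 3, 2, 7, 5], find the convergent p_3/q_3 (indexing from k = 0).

97/9

Using pₖ = aₖpₖ₋₁ + pₖ₋₂, qₖ = aₖqₖ₋₁ + qₖ₋₂ (with p₋₁=1, p₋₂=0, q₋₁=0, q₋₂=1):
  k=0: a=10, p=10, q=1
  k=1: a=1, p=11, q=1
  k=2: a=3, p=43, q=4
  k=3: a=2, p=97, q=9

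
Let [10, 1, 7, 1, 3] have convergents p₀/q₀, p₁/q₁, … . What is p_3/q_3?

98/9

Using pₖ = aₖpₖ₋₁ + pₖ₋₂, qₖ = aₖqₖ₋₁ + qₖ₋₂ (with p₋₁=1, p₋₂=0, q₋₁=0, q₋₂=1):
  k=0: a=10, p=10, q=1
  k=1: a=1, p=11, q=1
  k=2: a=7, p=87, q=8
  k=3: a=1, p=98, q=9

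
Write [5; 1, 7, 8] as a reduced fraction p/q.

382/65

Using pₖ = aₖpₖ₋₁ + pₖ₋₂ and qₖ = aₖqₖ₋₁ + qₖ₋₂:
  k=0: a=5, p=5, q=1
  k=1: a=1, p=6, q=1
  k=2: a=7, p=47, q=8
  k=3: a=8, p=382, q=65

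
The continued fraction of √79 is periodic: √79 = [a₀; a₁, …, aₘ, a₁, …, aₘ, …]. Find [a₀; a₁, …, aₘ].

[8; 1, 7, 1, 16]

a₀ = ⌊√79⌋ = 8.
With m₀=0, d₀=1 and mₖ₊₁ = dₖaₖ − mₖ, dₖ₊₁ = (n − mₖ₊₁²)/dₖ, aₖ₊₁ = ⌊(a₀+mₖ₊₁)/dₖ₊₁⌋:
  k=1: m=8, d=15, a=1
  k=2: m=7, d=2, a=7
  k=3: m=7, d=15, a=1
  k=4: m=8, d=1, a=16
d=1 and a=2a₀=16 at k=4, so the next step gives (m, d) = (8, 15) again — its k=1 value — and the period has length 4.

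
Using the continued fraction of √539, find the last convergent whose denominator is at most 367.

√539 = [23; 4, 1, 1, 1, 1, 1, 4, 46, …] (period length 8).
Convergents:
  p_0/q_0 = 23/1
  p_1/q_1 = 93/4
  p_2/q_2 = 116/5
  p_3/q_3 = 209/9
  p_4/q_4 = 325/14
  p_5/q_5 = 534/23
  p_6/q_6 = 859/37
  p_7/q_7 = 3970/171
  p_8/q_8 = 183479/7903
q_7 = 171 ≤ 367 < 7903 = q_8, so the answer is 3970/171.

3970/171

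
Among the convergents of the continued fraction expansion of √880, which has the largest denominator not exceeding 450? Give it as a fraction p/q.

√880 = [29; 1, 1, 1, 58, …] (period length 4).
Convergents:
  p_0/q_0 = 29/1
  p_1/q_1 = 30/1
  p_2/q_2 = 59/2
  p_3/q_3 = 89/3
  p_4/q_4 = 5221/176
  p_5/q_5 = 5310/179
  p_6/q_6 = 10531/355
  p_7/q_7 = 15841/534
q_6 = 355 ≤ 450 < 534 = q_7, so the answer is 10531/355.

10531/355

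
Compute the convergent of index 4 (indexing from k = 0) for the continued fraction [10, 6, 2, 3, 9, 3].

4245/418

Using pₖ = aₖpₖ₋₁ + pₖ₋₂, qₖ = aₖqₖ₋₁ + qₖ₋₂ (with p₋₁=1, p₋₂=0, q₋₁=0, q₋₂=1):
  k=0: a=10, p=10, q=1
  k=1: a=6, p=61, q=6
  k=2: a=2, p=132, q=13
  k=3: a=3, p=457, q=45
  k=4: a=9, p=4245, q=418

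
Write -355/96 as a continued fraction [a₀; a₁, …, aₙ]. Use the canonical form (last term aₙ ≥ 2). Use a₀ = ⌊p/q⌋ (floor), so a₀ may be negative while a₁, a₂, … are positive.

-355 = -4×96 + 29
96 = 3×29 + 9
29 = 3×9 + 2
9 = 4×2 + 1
2 = 2×1 + 0  (stop)
So -355/96 = [-4; 3, 3, 4, 2].

[-4; 3, 3, 4, 2]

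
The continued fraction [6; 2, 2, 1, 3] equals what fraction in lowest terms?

Using pₖ = aₖpₖ₋₁ + pₖ₋₂ and qₖ = aₖqₖ₋₁ + qₖ₋₂:
  k=0: a=6, p=6, q=1
  k=1: a=2, p=13, q=2
  k=2: a=2, p=32, q=5
  k=3: a=1, p=45, q=7
  k=4: a=3, p=167, q=26

167/26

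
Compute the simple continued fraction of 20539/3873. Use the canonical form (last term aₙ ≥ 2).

[5; 3, 3, 2, 1, 9, 12]

20539 = 5×3873 + 1174
3873 = 3×1174 + 351
1174 = 3×351 + 121
351 = 2×121 + 109
121 = 1×109 + 12
109 = 9×12 + 1
12 = 12×1 + 0  (stop)
So 20539/3873 = [5; 3, 3, 2, 1, 9, 12].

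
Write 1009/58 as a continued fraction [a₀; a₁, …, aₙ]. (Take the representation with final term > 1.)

1009 = 17*58 + 23
58 = 2*23 + 12
23 = 1*12 + 11
12 = 1*11 + 1
11 = 11*1 + 0  (stop)
So 1009/58 = [17; 2, 1, 1, 11].

[17; 2, 1, 1, 11]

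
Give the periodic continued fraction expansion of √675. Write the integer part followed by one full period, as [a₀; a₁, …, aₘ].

a₀ = ⌊√675⌋ = 25.
With m₀=0, d₀=1 and mₖ₊₁ = dₖaₖ − mₖ, dₖ₊₁ = (n − mₖ₊₁²)/dₖ, aₖ₊₁ = ⌊(a₀+mₖ₊₁)/dₖ₊₁⌋:
  k=1: m=25, d=50, a=1
  k=2: m=25, d=1, a=50
d=1 and a=2a₀=50 at k=2, so the next step gives (m, d) = (25, 50) again — its k=1 value — and the period has length 2.

[25; 1, 50]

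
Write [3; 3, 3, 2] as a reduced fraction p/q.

76/23

Fold from the inside: start with 2/1.
  3 + 1/2 = 7/2
  3 + 2/7 = 23/7
  3 + 7/23 = 76/23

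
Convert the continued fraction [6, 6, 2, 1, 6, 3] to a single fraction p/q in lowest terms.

Fold from the inside: start with 3/1.
  6 + 1/3 = 19/3
  1 + 3/19 = 22/19
  2 + 19/22 = 63/22
  6 + 22/63 = 400/63
  6 + 63/400 = 2463/400

2463/400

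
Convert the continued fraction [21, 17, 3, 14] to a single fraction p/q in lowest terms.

15688/745

Fold from the inside: start with 14/1.
  3 + 1/14 = 43/14
  17 + 14/43 = 745/43
  21 + 43/745 = 15688/745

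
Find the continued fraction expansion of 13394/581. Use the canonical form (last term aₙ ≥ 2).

13394 = 23*581 + 31
581 = 18*31 + 23
31 = 1*23 + 8
23 = 2*8 + 7
8 = 1*7 + 1
7 = 7*1 + 0  (stop)
So 13394/581 = [23; 18, 1, 2, 1, 7].

[23; 18, 1, 2, 1, 7]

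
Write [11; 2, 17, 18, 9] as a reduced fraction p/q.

Fold from the inside: start with 9/1.
  18 + 1/9 = 163/9
  17 + 9/163 = 2780/163
  2 + 163/2780 = 5723/2780
  11 + 2780/5723 = 65733/5723

65733/5723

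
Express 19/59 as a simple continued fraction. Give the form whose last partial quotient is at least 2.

[0; 3, 9, 2]

19 = 0·59 + 19
59 = 3·19 + 2
19 = 9·2 + 1
2 = 2·1 + 0  (stop)
So 19/59 = [0; 3, 9, 2].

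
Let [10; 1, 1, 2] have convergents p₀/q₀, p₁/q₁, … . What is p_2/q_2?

Using pₖ = aₖpₖ₋₁ + pₖ₋₂, qₖ = aₖqₖ₋₁ + qₖ₋₂ (with p₋₁=1, p₋₂=0, q₋₁=0, q₋₂=1):
  k=0: a=10, p=10, q=1
  k=1: a=1, p=11, q=1
  k=2: a=1, p=21, q=2

21/2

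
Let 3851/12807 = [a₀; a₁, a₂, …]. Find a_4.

11

3851 = 0·12807 + 3851   →  a_0 = 0
12807 = 3·3851 + 1254   →  a_1 = 3
3851 = 3·1254 + 89   →  a_2 = 3
1254 = 14·89 + 8   →  a_3 = 14
89 = 11·8 + 1   →  a_4 = 11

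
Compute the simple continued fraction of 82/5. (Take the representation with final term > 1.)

82 = 16×5 + 2
5 = 2×2 + 1
2 = 2×1 + 0  (stop)
So 82/5 = [16; 2, 2].

[16; 2, 2]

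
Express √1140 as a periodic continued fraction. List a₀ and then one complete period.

[33; 1, 3, 4, 3, 1, 66]

a₀ = ⌊√1140⌋ = 33.
With m₀=0, d₀=1 and mₖ₊₁ = dₖaₖ − mₖ, dₖ₊₁ = (n − mₖ₊₁²)/dₖ, aₖ₊₁ = ⌊(a₀+mₖ₊₁)/dₖ₊₁⌋:
  k=1: m=33, d=51, a=1
  k=2: m=18, d=16, a=3
  k=3: m=30, d=15, a=4
  k=4: m=30, d=16, a=3
  k=5: m=18, d=51, a=1
  k=6: m=33, d=1, a=66
d=1 and a=2a₀=66 at k=6, so the next step gives (m, d) = (33, 51) again — its k=1 value — and the period has length 6.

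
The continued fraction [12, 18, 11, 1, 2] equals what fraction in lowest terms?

7631/633

Fold from the inside: start with 2/1.
  1 + 1/2 = 3/2
  11 + 2/3 = 35/3
  18 + 3/35 = 633/35
  12 + 35/633 = 7631/633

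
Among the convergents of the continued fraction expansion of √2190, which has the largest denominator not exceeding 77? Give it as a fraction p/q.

3463/74

√2190 = [46; 1, 3, 1, 14, 1, 3, 1, 92, …] (period length 8).
Convergents:
  p_0/q_0 = 46/1
  p_1/q_1 = 47/1
  p_2/q_2 = 187/4
  p_3/q_3 = 234/5
  p_4/q_4 = 3463/74
  p_5/q_5 = 3697/79
q_4 = 74 ≤ 77 < 79 = q_5, so the answer is 3463/74.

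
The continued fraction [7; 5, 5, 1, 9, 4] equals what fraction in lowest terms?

Using pₖ = aₖpₖ₋₁ + pₖ₋₂ and qₖ = aₖqₖ₋₁ + qₖ₋₂:
  k=0: a=7, p=7, q=1
  k=1: a=5, p=36, q=5
  k=2: a=5, p=187, q=26
  k=3: a=1, p=223, q=31
  k=4: a=9, p=2194, q=305
  k=5: a=4, p=8999, q=1251

8999/1251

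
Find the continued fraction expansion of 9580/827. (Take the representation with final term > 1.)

9580 = 11*827 + 483
827 = 1*483 + 344
483 = 1*344 + 139
344 = 2*139 + 66
139 = 2*66 + 7
66 = 9*7 + 3
7 = 2*3 + 1
3 = 3*1 + 0  (stop)
So 9580/827 = [11; 1, 1, 2, 2, 9, 2, 3].

[11; 1, 1, 2, 2, 9, 2, 3]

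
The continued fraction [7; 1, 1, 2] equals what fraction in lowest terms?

38/5

Using pₖ = aₖpₖ₋₁ + pₖ₋₂ and qₖ = aₖqₖ₋₁ + qₖ₋₂:
  k=0: a=7, p=7, q=1
  k=1: a=1, p=8, q=1
  k=2: a=1, p=15, q=2
  k=3: a=2, p=38, q=5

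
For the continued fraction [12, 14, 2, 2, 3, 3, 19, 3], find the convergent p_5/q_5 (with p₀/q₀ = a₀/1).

9740/807

Using pₖ = aₖpₖ₋₁ + pₖ₋₂, qₖ = aₖqₖ₋₁ + qₖ₋₂ (with p₋₁=1, p₋₂=0, q₋₁=0, q₋₂=1):
  k=0: a=12, p=12, q=1
  k=1: a=14, p=169, q=14
  k=2: a=2, p=350, q=29
  k=3: a=2, p=869, q=72
  k=4: a=3, p=2957, q=245
  k=5: a=3, p=9740, q=807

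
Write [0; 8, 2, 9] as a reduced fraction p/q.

19/161

Using pₖ = aₖpₖ₋₁ + pₖ₋₂ and qₖ = aₖqₖ₋₁ + qₖ₋₂:
  k=0: a=0, p=0, q=1
  k=1: a=8, p=1, q=8
  k=2: a=2, p=2, q=17
  k=3: a=9, p=19, q=161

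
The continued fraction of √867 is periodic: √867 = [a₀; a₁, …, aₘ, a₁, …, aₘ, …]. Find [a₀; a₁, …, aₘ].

a₀ = ⌊√867⌋ = 29.
With m₀=0, d₀=1 and mₖ₊₁ = dₖaₖ − mₖ, dₖ₊₁ = (n − mₖ₊₁²)/dₖ, aₖ₊₁ = ⌊(a₀+mₖ₊₁)/dₖ₊₁⌋:
  k=1: m=29, d=26, a=2
  k=2: m=23, d=13, a=4
  k=3: m=29, d=2, a=29
  k=4: m=29, d=13, a=4
  k=5: m=23, d=26, a=2
  k=6: m=29, d=1, a=58
d=1 and a=2a₀=58 at k=6, so the next step gives (m, d) = (29, 26) again — its k=1 value — and the period has length 6.

[29; 2, 4, 29, 4, 2, 58]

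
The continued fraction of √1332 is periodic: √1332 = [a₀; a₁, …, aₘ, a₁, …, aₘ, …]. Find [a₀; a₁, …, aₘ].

[36; 2, 72]

a₀ = ⌊√1332⌋ = 36.
With m₀=0, d₀=1 and mₖ₊₁ = dₖaₖ − mₖ, dₖ₊₁ = (n − mₖ₊₁²)/dₖ, aₖ₊₁ = ⌊(a₀+mₖ₊₁)/dₖ₊₁⌋:
  k=1: m=36, d=36, a=2
  k=2: m=36, d=1, a=72
d=1 and a=2a₀=72 at k=2, so the next step gives (m, d) = (36, 36) again — its k=1 value — and the period has length 2.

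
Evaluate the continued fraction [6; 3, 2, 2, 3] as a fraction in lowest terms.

Using pₖ = aₖpₖ₋₁ + pₖ₋₂ and qₖ = aₖqₖ₋₁ + qₖ₋₂:
  k=0: a=6, p=6, q=1
  k=1: a=3, p=19, q=3
  k=2: a=2, p=44, q=7
  k=3: a=2, p=107, q=17
  k=4: a=3, p=365, q=58

365/58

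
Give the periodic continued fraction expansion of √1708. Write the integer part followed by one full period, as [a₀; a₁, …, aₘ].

a₀ = ⌊√1708⌋ = 41.
With m₀=0, d₀=1 and mₖ₊₁ = dₖaₖ − mₖ, dₖ₊₁ = (n − mₖ₊₁²)/dₖ, aₖ₊₁ = ⌊(a₀+mₖ₊₁)/dₖ₊₁⌋:
  k=1: m=41, d=27, a=3
  k=2: m=40, d=4, a=20
  k=3: m=40, d=27, a=3
  k=4: m=41, d=1, a=82
d=1 and a=2a₀=82 at k=4, so the next step gives (m, d) = (41, 27) again — its k=1 value — and the period has length 4.

[41; 3, 20, 3, 82]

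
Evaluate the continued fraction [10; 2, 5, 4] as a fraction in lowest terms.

Fold from the inside: start with 4/1.
  5 + 1/4 = 21/4
  2 + 4/21 = 46/21
  10 + 21/46 = 481/46

481/46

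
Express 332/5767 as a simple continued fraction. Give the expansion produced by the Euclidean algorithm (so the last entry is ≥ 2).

[0; 17, 2, 1, 2, 3, 12]

332 = 0·5767 + 332
5767 = 17·332 + 123
332 = 2·123 + 86
123 = 1·86 + 37
86 = 2·37 + 12
37 = 3·12 + 1
12 = 12·1 + 0  (stop)
So 332/5767 = [0; 17, 2, 1, 2, 3, 12].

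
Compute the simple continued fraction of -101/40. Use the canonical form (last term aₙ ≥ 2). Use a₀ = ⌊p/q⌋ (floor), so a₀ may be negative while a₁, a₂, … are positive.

[-3; 2, 9, 2]

-101 = -3*40 + 19
40 = 2*19 + 2
19 = 9*2 + 1
2 = 2*1 + 0  (stop)
So -101/40 = [-3; 2, 9, 2].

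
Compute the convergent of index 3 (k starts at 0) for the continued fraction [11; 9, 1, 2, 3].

322/29

Using pₖ = aₖpₖ₋₁ + pₖ₋₂, qₖ = aₖqₖ₋₁ + qₖ₋₂ (with p₋₁=1, p₋₂=0, q₋₁=0, q₋₂=1):
  k=0: a=11, p=11, q=1
  k=1: a=9, p=100, q=9
  k=2: a=1, p=111, q=10
  k=3: a=2, p=322, q=29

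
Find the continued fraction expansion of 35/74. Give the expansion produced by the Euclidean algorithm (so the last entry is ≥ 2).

35 = 0*74 + 35
74 = 2*35 + 4
35 = 8*4 + 3
4 = 1*3 + 1
3 = 3*1 + 0  (stop)
So 35/74 = [0; 2, 8, 1, 3].

[0; 2, 8, 1, 3]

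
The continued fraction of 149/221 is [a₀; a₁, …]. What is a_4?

2

149 = 0·221 + 149   →  a_0 = 0
221 = 1·149 + 72   →  a_1 = 1
149 = 2·72 + 5   →  a_2 = 2
72 = 14·5 + 2   →  a_3 = 14
5 = 2·2 + 1   →  a_4 = 2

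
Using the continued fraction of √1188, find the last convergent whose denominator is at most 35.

517/15

√1188 = [34; 2, 7, 6, 7, 2, 68, …] (period length 6).
Convergents:
  p_0/q_0 = 34/1
  p_1/q_1 = 69/2
  p_2/q_2 = 517/15
  p_3/q_3 = 3171/92
q_2 = 15 ≤ 35 < 92 = q_3, so the answer is 517/15.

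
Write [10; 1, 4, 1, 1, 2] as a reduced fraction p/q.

303/28

Fold from the inside: start with 2/1.
  1 + 1/2 = 3/2
  1 + 2/3 = 5/3
  4 + 3/5 = 23/5
  1 + 5/23 = 28/23
  10 + 23/28 = 303/28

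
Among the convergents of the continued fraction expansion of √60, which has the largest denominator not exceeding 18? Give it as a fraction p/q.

√60 = [7; 1, 2, 1, 14, …] (period length 4).
Convergents:
  p_0/q_0 = 7/1
  p_1/q_1 = 8/1
  p_2/q_2 = 23/3
  p_3/q_3 = 31/4
  p_4/q_4 = 457/59
q_3 = 4 ≤ 18 < 59 = q_4, so the answer is 31/4.

31/4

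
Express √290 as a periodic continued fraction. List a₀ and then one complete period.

[17; 34]

a₀ = ⌊√290⌋ = 17.
With m₀=0, d₀=1 and mₖ₊₁ = dₖaₖ − mₖ, dₖ₊₁ = (n − mₖ₊₁²)/dₖ, aₖ₊₁ = ⌊(a₀+mₖ₊₁)/dₖ₊₁⌋:
  k=1: m=17, d=1, a=34
d=1 and a=2a₀=34 at k=1, so the next step gives (m, d) = (17, 1) again — its k=1 value — and the period has length 1.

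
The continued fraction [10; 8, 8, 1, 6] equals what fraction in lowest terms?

Fold from the inside: start with 6/1.
  1 + 1/6 = 7/6
  8 + 6/7 = 62/7
  8 + 7/62 = 503/62
  10 + 62/503 = 5092/503

5092/503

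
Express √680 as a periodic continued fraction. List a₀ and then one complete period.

[26; 13, 52]

a₀ = ⌊√680⌋ = 26.
With m₀=0, d₀=1 and mₖ₊₁ = dₖaₖ − mₖ, dₖ₊₁ = (n − mₖ₊₁²)/dₖ, aₖ₊₁ = ⌊(a₀+mₖ₊₁)/dₖ₊₁⌋:
  k=1: m=26, d=4, a=13
  k=2: m=26, d=1, a=52
d=1 and a=2a₀=52 at k=2, so the next step gives (m, d) = (26, 4) again — its k=1 value — and the period has length 2.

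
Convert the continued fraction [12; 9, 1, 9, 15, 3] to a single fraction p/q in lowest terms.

Using pₖ = aₖpₖ₋₁ + pₖ₋₂ and qₖ = aₖqₖ₋₁ + qₖ₋₂:
  k=0: a=12, p=12, q=1
  k=1: a=9, p=109, q=9
  k=2: a=1, p=121, q=10
  k=3: a=9, p=1198, q=99
  k=4: a=15, p=18091, q=1495
  k=5: a=3, p=55471, q=4584

55471/4584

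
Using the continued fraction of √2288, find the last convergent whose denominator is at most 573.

√2288 = [47; 1, 4, 1, 94, …] (period length 4).
Convergents:
  p_0/q_0 = 47/1
  p_1/q_1 = 48/1
  p_2/q_2 = 239/5
  p_3/q_3 = 287/6
  p_4/q_4 = 27217/569
  p_5/q_5 = 27504/575
q_4 = 569 ≤ 573 < 575 = q_5, so the answer is 27217/569.

27217/569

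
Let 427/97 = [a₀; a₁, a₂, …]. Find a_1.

427 = 4·97 + 39   →  a_0 = 4
97 = 2·39 + 19   →  a_1 = 2

2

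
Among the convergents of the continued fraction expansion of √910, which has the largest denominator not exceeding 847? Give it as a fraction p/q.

√910 = [30; 6, 60, …] (period length 2).
Convergents:
  p_0/q_0 = 30/1
  p_1/q_1 = 181/6
  p_2/q_2 = 10890/361
  p_3/q_3 = 65521/2172
q_2 = 361 ≤ 847 < 2172 = q_3, so the answer is 10890/361.

10890/361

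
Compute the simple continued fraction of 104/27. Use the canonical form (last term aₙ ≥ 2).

104 = 3*27 + 23
27 = 1*23 + 4
23 = 5*4 + 3
4 = 1*3 + 1
3 = 3*1 + 0  (stop)
So 104/27 = [3; 1, 5, 1, 3].

[3; 1, 5, 1, 3]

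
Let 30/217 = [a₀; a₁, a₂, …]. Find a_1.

30 = 0·217 + 30   →  a_0 = 0
217 = 7·30 + 7   →  a_1 = 7

7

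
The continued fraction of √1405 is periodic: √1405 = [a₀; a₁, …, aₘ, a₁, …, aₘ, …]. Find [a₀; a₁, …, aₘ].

a₀ = ⌊√1405⌋ = 37.
With m₀=0, d₀=1 and mₖ₊₁ = dₖaₖ − mₖ, dₖ₊₁ = (n − mₖ₊₁²)/dₖ, aₖ₊₁ = ⌊(a₀+mₖ₊₁)/dₖ₊₁⌋:
  k=1: m=37, d=36, a=2
  k=2: m=35, d=5, a=14
  k=3: m=35, d=36, a=2
  k=4: m=37, d=1, a=74
d=1 and a=2a₀=74 at k=4, so the next step gives (m, d) = (37, 36) again — its k=1 value — and the period has length 4.

[37; 2, 14, 2, 74]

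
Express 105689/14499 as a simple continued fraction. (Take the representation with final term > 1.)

[7; 3, 2, 5, 9, 8, 5]

105689 = 7×14499 + 4196
14499 = 3×4196 + 1911
4196 = 2×1911 + 374
1911 = 5×374 + 41
374 = 9×41 + 5
41 = 8×5 + 1
5 = 5×1 + 0  (stop)
So 105689/14499 = [7; 3, 2, 5, 9, 8, 5].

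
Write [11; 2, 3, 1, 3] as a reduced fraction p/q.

Fold from the inside: start with 3/1.
  1 + 1/3 = 4/3
  3 + 3/4 = 15/4
  2 + 4/15 = 34/15
  11 + 15/34 = 389/34

389/34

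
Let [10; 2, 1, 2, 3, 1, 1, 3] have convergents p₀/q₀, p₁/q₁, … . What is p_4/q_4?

Using pₖ = aₖpₖ₋₁ + pₖ₋₂, qₖ = aₖqₖ₋₁ + qₖ₋₂ (with p₋₁=1, p₋₂=0, q₋₁=0, q₋₂=1):
  k=0: a=10, p=10, q=1
  k=1: a=2, p=21, q=2
  k=2: a=1, p=31, q=3
  k=3: a=2, p=83, q=8
  k=4: a=3, p=280, q=27

280/27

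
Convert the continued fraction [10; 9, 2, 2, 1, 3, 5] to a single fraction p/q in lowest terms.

13047/1291

Using pₖ = aₖpₖ₋₁ + pₖ₋₂ and qₖ = aₖqₖ₋₁ + qₖ₋₂:
  k=0: a=10, p=10, q=1
  k=1: a=9, p=91, q=9
  k=2: a=2, p=192, q=19
  k=3: a=2, p=475, q=47
  k=4: a=1, p=667, q=66
  k=5: a=3, p=2476, q=245
  k=6: a=5, p=13047, q=1291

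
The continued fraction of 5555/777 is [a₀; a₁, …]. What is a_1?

6

5555 = 7·777 + 116   →  a_0 = 7
777 = 6·116 + 81   →  a_1 = 6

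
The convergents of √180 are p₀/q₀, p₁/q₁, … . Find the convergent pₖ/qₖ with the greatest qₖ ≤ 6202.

√180 = [13; 2, 2, 2, 26, …] (period length 4).
Convergents:
  p_0/q_0 = 13/1
  p_1/q_1 = 27/2
  p_2/q_2 = 67/5
  p_3/q_3 = 161/12
  p_4/q_4 = 4253/317
  p_5/q_5 = 8667/646
  p_6/q_6 = 21587/1609
  p_7/q_7 = 51841/3864
  p_8/q_8 = 1369453/102073
q_7 = 3864 ≤ 6202 < 102073 = q_8, so the answer is 51841/3864.

51841/3864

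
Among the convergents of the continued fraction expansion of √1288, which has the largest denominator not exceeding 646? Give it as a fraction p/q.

√1288 = [35; 1, 7, 1, 70, …] (period length 4).
Convergents:
  p_0/q_0 = 35/1
  p_1/q_1 = 36/1
  p_2/q_2 = 287/8
  p_3/q_3 = 323/9
  p_4/q_4 = 22897/638
  p_5/q_5 = 23220/647
q_4 = 638 ≤ 646 < 647 = q_5, so the answer is 22897/638.

22897/638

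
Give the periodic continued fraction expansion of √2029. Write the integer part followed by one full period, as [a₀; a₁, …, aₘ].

a₀ = ⌊√2029⌋ = 45.
With m₀=0, d₀=1 and mₖ₊₁ = dₖaₖ − mₖ, dₖ₊₁ = (n − mₖ₊₁²)/dₖ, aₖ₊₁ = ⌊(a₀+mₖ₊₁)/dₖ₊₁⌋:
  k=1: m=45, d=4, a=22
  k=2: m=43, d=45, a=1
  k=3: m=2, d=45, a=1
  k=4: m=43, d=4, a=22
  k=5: m=45, d=1, a=90
d=1 and a=2a₀=90 at k=5, so the next step gives (m, d) = (45, 4) again — its k=1 value — and the period has length 5.

[45; 22, 1, 1, 22, 90]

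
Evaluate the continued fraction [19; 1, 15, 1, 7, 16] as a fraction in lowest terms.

43411/2177

Using pₖ = aₖpₖ₋₁ + pₖ₋₂ and qₖ = aₖqₖ₋₁ + qₖ₋₂:
  k=0: a=19, p=19, q=1
  k=1: a=1, p=20, q=1
  k=2: a=15, p=319, q=16
  k=3: a=1, p=339, q=17
  k=4: a=7, p=2692, q=135
  k=5: a=16, p=43411, q=2177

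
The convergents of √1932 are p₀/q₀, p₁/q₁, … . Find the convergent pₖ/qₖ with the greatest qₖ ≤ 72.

967/22

√1932 = [43; 1, 20, 1, 86, …] (period length 4).
Convergents:
  p_0/q_0 = 43/1
  p_1/q_1 = 44/1
  p_2/q_2 = 923/21
  p_3/q_3 = 967/22
  p_4/q_4 = 84085/1913
q_3 = 22 ≤ 72 < 1913 = q_4, so the answer is 967/22.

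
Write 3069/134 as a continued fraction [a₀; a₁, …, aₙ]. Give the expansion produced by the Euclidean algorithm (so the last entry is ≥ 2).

[22; 1, 9, 3, 4]

3069 = 22×134 + 121
134 = 1×121 + 13
121 = 9×13 + 4
13 = 3×4 + 1
4 = 4×1 + 0  (stop)
So 3069/134 = [22; 1, 9, 3, 4].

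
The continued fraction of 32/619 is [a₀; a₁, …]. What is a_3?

1

32 = 0·619 + 32   →  a_0 = 0
619 = 19·32 + 11   →  a_1 = 19
32 = 2·11 + 10   →  a_2 = 2
11 = 1·10 + 1   →  a_3 = 1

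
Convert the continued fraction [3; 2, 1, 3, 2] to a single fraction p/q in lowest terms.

Fold from the inside: start with 2/1.
  3 + 1/2 = 7/2
  1 + 2/7 = 9/7
  2 + 7/9 = 25/9
  3 + 9/25 = 84/25

84/25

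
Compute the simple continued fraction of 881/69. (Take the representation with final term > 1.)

881 = 12×69 + 53
69 = 1×53 + 16
53 = 3×16 + 5
16 = 3×5 + 1
5 = 5×1 + 0  (stop)
So 881/69 = [12; 1, 3, 3, 5].

[12; 1, 3, 3, 5]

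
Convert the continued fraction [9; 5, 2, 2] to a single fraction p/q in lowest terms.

Fold from the inside: start with 2/1.
  2 + 1/2 = 5/2
  5 + 2/5 = 27/5
  9 + 5/27 = 248/27

248/27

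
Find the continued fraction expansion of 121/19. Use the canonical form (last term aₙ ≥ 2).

121 = 6·19 + 7
19 = 2·7 + 5
7 = 1·5 + 2
5 = 2·2 + 1
2 = 2·1 + 0  (stop)
So 121/19 = [6; 2, 1, 2, 2].

[6; 2, 1, 2, 2]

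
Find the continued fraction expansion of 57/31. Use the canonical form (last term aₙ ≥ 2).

57 = 1·31 + 26
31 = 1·26 + 5
26 = 5·5 + 1
5 = 5·1 + 0  (stop)
So 57/31 = [1; 1, 5, 5].

[1; 1, 5, 5]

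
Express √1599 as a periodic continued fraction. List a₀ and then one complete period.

a₀ = ⌊√1599⌋ = 39.
With m₀=0, d₀=1 and mₖ₊₁ = dₖaₖ − mₖ, dₖ₊₁ = (n − mₖ₊₁²)/dₖ, aₖ₊₁ = ⌊(a₀+mₖ₊₁)/dₖ₊₁⌋:
  k=1: m=39, d=78, a=1
  k=2: m=39, d=1, a=78
d=1 and a=2a₀=78 at k=2, so the next step gives (m, d) = (39, 78) again — its k=1 value — and the period has length 2.

[39; 1, 78]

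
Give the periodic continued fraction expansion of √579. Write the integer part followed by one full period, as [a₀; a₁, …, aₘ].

[24; 16, 48]

a₀ = ⌊√579⌋ = 24.
With m₀=0, d₀=1 and mₖ₊₁ = dₖaₖ − mₖ, dₖ₊₁ = (n − mₖ₊₁²)/dₖ, aₖ₊₁ = ⌊(a₀+mₖ₊₁)/dₖ₊₁⌋:
  k=1: m=24, d=3, a=16
  k=2: m=24, d=1, a=48
d=1 and a=2a₀=48 at k=2, so the next step gives (m, d) = (24, 3) again — its k=1 value — and the period has length 2.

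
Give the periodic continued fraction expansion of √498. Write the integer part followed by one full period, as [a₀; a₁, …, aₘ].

a₀ = ⌊√498⌋ = 22.
With m₀=0, d₀=1 and mₖ₊₁ = dₖaₖ − mₖ, dₖ₊₁ = (n − mₖ₊₁²)/dₖ, aₖ₊₁ = ⌊(a₀+mₖ₊₁)/dₖ₊₁⌋:
  k=1: m=22, d=14, a=3
  k=2: m=20, d=7, a=6
  k=3: m=22, d=2, a=22
  k=4: m=22, d=7, a=6
  k=5: m=20, d=14, a=3
  k=6: m=22, d=1, a=44
d=1 and a=2a₀=44 at k=6, so the next step gives (m, d) = (22, 14) again — its k=1 value — and the period has length 6.

[22; 3, 6, 22, 6, 3, 44]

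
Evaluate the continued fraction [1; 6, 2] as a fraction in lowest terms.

15/13

Using pₖ = aₖpₖ₋₁ + pₖ₋₂ and qₖ = aₖqₖ₋₁ + qₖ₋₂:
  k=0: a=1, p=1, q=1
  k=1: a=6, p=7, q=6
  k=2: a=2, p=15, q=13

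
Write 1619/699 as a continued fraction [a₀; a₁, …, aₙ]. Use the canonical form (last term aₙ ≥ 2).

1619 = 2·699 + 221
699 = 3·221 + 36
221 = 6·36 + 5
36 = 7·5 + 1
5 = 5·1 + 0  (stop)
So 1619/699 = [2; 3, 6, 7, 5].

[2; 3, 6, 7, 5]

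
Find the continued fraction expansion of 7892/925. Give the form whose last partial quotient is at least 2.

[8; 1, 1, 7, 2, 1, 19]

7892 = 8×925 + 492
925 = 1×492 + 433
492 = 1×433 + 59
433 = 7×59 + 20
59 = 2×20 + 19
20 = 1×19 + 1
19 = 19×1 + 0  (stop)
So 7892/925 = [8; 1, 1, 7, 2, 1, 19].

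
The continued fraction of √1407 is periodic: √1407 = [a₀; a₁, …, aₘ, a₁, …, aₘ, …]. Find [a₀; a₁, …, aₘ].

[37; 1, 1, 24, 1, 1, 74]

a₀ = ⌊√1407⌋ = 37.
With m₀=0, d₀=1 and mₖ₊₁ = dₖaₖ − mₖ, dₖ₊₁ = (n − mₖ₊₁²)/dₖ, aₖ₊₁ = ⌊(a₀+mₖ₊₁)/dₖ₊₁⌋:
  k=1: m=37, d=38, a=1
  k=2: m=1, d=37, a=1
  k=3: m=36, d=3, a=24
  k=4: m=36, d=37, a=1
  k=5: m=1, d=38, a=1
  k=6: m=37, d=1, a=74
d=1 and a=2a₀=74 at k=6, so the next step gives (m, d) = (37, 38) again — its k=1 value — and the period has length 6.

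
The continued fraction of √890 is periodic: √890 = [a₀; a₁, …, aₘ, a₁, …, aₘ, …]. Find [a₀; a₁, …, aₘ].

a₀ = ⌊√890⌋ = 29.
With m₀=0, d₀=1 and mₖ₊₁ = dₖaₖ − mₖ, dₖ₊₁ = (n − mₖ₊₁²)/dₖ, aₖ₊₁ = ⌊(a₀+mₖ₊₁)/dₖ₊₁⌋:
  k=1: m=29, d=49, a=1
  k=2: m=20, d=10, a=4
  k=3: m=20, d=49, a=1
  k=4: m=29, d=1, a=58
d=1 and a=2a₀=58 at k=4, so the next step gives (m, d) = (29, 49) again — its k=1 value — and the period has length 4.

[29; 1, 4, 1, 58]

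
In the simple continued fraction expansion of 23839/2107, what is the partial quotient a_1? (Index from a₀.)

3

23839 = 11·2107 + 662   →  a_0 = 11
2107 = 3·662 + 121   →  a_1 = 3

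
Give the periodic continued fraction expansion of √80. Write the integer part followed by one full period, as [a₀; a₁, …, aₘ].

a₀ = ⌊√80⌋ = 8.

[8; 1, 16]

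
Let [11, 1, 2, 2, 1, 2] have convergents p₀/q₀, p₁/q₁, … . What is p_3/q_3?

82/7

Using pₖ = aₖpₖ₋₁ + pₖ₋₂, qₖ = aₖqₖ₋₁ + qₖ₋₂ (with p₋₁=1, p₋₂=0, q₋₁=0, q₋₂=1):
  k=0: a=11, p=11, q=1
  k=1: a=1, p=12, q=1
  k=2: a=2, p=35, q=3
  k=3: a=2, p=82, q=7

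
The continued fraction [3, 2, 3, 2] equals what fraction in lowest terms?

55/16

Fold from the inside: start with 2/1.
  3 + 1/2 = 7/2
  2 + 2/7 = 16/7
  3 + 7/16 = 55/16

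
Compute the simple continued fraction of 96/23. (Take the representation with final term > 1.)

96 = 4*23 + 4
23 = 5*4 + 3
4 = 1*3 + 1
3 = 3*1 + 0  (stop)
So 96/23 = [4; 5, 1, 3].

[4; 5, 1, 3]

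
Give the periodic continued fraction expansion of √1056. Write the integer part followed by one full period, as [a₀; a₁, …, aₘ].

[32; 2, 64]

a₀ = ⌊√1056⌋ = 32.
With m₀=0, d₀=1 and mₖ₊₁ = dₖaₖ − mₖ, dₖ₊₁ = (n − mₖ₊₁²)/dₖ, aₖ₊₁ = ⌊(a₀+mₖ₊₁)/dₖ₊₁⌋:
  k=1: m=32, d=32, a=2
  k=2: m=32, d=1, a=64
d=1 and a=2a₀=64 at k=2, so the next step gives (m, d) = (32, 32) again — its k=1 value — and the period has length 2.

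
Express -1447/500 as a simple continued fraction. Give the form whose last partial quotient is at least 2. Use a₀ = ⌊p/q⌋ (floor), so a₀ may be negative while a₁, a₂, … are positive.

-1447 = -3×500 + 53
500 = 9×53 + 23
53 = 2×23 + 7
23 = 3×7 + 2
7 = 3×2 + 1
2 = 2×1 + 0  (stop)
So -1447/500 = [-3; 9, 2, 3, 3, 2].

[-3; 9, 2, 3, 3, 2]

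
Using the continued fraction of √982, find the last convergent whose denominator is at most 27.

94/3

√982 = [31; 2, 1, 30, 1, 2, 62, …] (period length 6).
Convergents:
  p_0/q_0 = 31/1
  p_1/q_1 = 63/2
  p_2/q_2 = 94/3
  p_3/q_3 = 2883/92
q_2 = 3 ≤ 27 < 92 = q_3, so the answer is 94/3.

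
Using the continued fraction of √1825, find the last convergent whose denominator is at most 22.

769/18

√1825 = [42; 1, 2, 1, 1, 2, 1, 84, …] (period length 7).
Convergents:
  p_0/q_0 = 42/1
  p_1/q_1 = 43/1
  p_2/q_2 = 128/3
  p_3/q_3 = 171/4
  p_4/q_4 = 299/7
  p_5/q_5 = 769/18
  p_6/q_6 = 1068/25
q_5 = 18 ≤ 22 < 25 = q_6, so the answer is 769/18.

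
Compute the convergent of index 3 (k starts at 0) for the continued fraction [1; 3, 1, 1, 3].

9/7

Using pₖ = aₖpₖ₋₁ + pₖ₋₂, qₖ = aₖqₖ₋₁ + qₖ₋₂ (with p₋₁=1, p₋₂=0, q₋₁=0, q₋₂=1):
  k=0: a=1, p=1, q=1
  k=1: a=3, p=4, q=3
  k=2: a=1, p=5, q=4
  k=3: a=1, p=9, q=7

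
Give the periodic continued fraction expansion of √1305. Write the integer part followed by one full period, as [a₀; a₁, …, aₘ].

[36; 8, 72]

a₀ = ⌊√1305⌋ = 36.
With m₀=0, d₀=1 and mₖ₊₁ = dₖaₖ − mₖ, dₖ₊₁ = (n − mₖ₊₁²)/dₖ, aₖ₊₁ = ⌊(a₀+mₖ₊₁)/dₖ₊₁⌋:
  k=1: m=36, d=9, a=8
  k=2: m=36, d=1, a=72
d=1 and a=2a₀=72 at k=2, so the next step gives (m, d) = (36, 9) again — its k=1 value — and the period has length 2.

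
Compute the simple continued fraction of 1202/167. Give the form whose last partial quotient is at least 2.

1202 = 7×167 + 33
167 = 5×33 + 2
33 = 16×2 + 1
2 = 2×1 + 0  (stop)
So 1202/167 = [7; 5, 16, 2].

[7; 5, 16, 2]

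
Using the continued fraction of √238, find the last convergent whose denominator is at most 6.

√238 = [15; 2, 2, 1, 14, 1, 2, 2, 30, …] (period length 8).
Convergents:
  p_0/q_0 = 15/1
  p_1/q_1 = 31/2
  p_2/q_2 = 77/5
  p_3/q_3 = 108/7
q_2 = 5 ≤ 6 < 7 = q_3, so the answer is 77/5.

77/5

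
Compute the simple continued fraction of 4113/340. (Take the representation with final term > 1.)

4113 = 12*340 + 33
340 = 10*33 + 10
33 = 3*10 + 3
10 = 3*3 + 1
3 = 3*1 + 0  (stop)
So 4113/340 = [12; 10, 3, 3, 3].

[12; 10, 3, 3, 3]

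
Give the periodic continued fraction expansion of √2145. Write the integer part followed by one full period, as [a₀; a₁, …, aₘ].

a₀ = ⌊√2145⌋ = 46.
With m₀=0, d₀=1 and mₖ₊₁ = dₖaₖ − mₖ, dₖ₊₁ = (n − mₖ₊₁²)/dₖ, aₖ₊₁ = ⌊(a₀+mₖ₊₁)/dₖ₊₁⌋:
  k=1: m=46, d=29, a=3
  k=2: m=41, d=16, a=5
  k=3: m=39, d=39, a=2
  k=4: m=39, d=16, a=5
  k=5: m=41, d=29, a=3
  k=6: m=46, d=1, a=92
d=1 and a=2a₀=92 at k=6, so the next step gives (m, d) = (46, 29) again — its k=1 value — and the period has length 6.

[46; 3, 5, 2, 5, 3, 92]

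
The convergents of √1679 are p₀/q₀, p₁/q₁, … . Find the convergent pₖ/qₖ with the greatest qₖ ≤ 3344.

136039/3320

√1679 = [40; 1, 39, 1, 80, …] (period length 4).
Convergents:
  p_0/q_0 = 40/1
  p_1/q_1 = 41/1
  p_2/q_2 = 1639/40
  p_3/q_3 = 1680/41
  p_4/q_4 = 136039/3320
  p_5/q_5 = 137719/3361
q_4 = 3320 ≤ 3344 < 3361 = q_5, so the answer is 136039/3320.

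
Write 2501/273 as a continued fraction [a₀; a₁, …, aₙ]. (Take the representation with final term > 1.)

2501 = 9·273 + 44
273 = 6·44 + 9
44 = 4·9 + 8
9 = 1·8 + 1
8 = 8·1 + 0  (stop)
So 2501/273 = [9; 6, 4, 1, 8].

[9; 6, 4, 1, 8]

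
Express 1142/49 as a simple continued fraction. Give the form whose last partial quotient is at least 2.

1142 = 23×49 + 15
49 = 3×15 + 4
15 = 3×4 + 3
4 = 1×3 + 1
3 = 3×1 + 0  (stop)
So 1142/49 = [23; 3, 3, 1, 3].

[23; 3, 3, 1, 3]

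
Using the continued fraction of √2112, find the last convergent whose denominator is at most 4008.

√2112 = [45; 1, 21, 1, 90, …] (period length 4).
Convergents:
  p_0/q_0 = 45/1
  p_1/q_1 = 46/1
  p_2/q_2 = 1011/22
  p_3/q_3 = 1057/23
  p_4/q_4 = 96141/2092
  p_5/q_5 = 97198/2115
  p_6/q_6 = 2137299/46507
q_5 = 2115 ≤ 4008 < 46507 = q_6, so the answer is 97198/2115.

97198/2115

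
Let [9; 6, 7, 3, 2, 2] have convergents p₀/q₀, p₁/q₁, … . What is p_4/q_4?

Using pₖ = aₖpₖ₋₁ + pₖ₋₂, qₖ = aₖqₖ₋₁ + qₖ₋₂ (with p₋₁=1, p₋₂=0, q₋₁=0, q₋₂=1):
  k=0: a=9, p=9, q=1
  k=1: a=6, p=55, q=6
  k=2: a=7, p=394, q=43
  k=3: a=3, p=1237, q=135
  k=4: a=2, p=2868, q=313

2868/313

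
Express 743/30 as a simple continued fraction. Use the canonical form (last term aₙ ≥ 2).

743 = 24*30 + 23
30 = 1*23 + 7
23 = 3*7 + 2
7 = 3*2 + 1
2 = 2*1 + 0  (stop)
So 743/30 = [24; 1, 3, 3, 2].

[24; 1, 3, 3, 2]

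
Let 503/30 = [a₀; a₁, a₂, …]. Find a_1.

503 = 16·30 + 23   →  a_0 = 16
30 = 1·23 + 7   →  a_1 = 1

1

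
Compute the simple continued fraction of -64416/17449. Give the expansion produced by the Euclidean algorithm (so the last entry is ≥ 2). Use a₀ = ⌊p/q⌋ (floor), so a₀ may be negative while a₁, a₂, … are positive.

-64416 = -4*17449 + 5380
17449 = 3*5380 + 1309
5380 = 4*1309 + 144
1309 = 9*144 + 13
144 = 11*13 + 1
13 = 13*1 + 0  (stop)
So -64416/17449 = [-4; 3, 4, 9, 11, 13].

[-4; 3, 4, 9, 11, 13]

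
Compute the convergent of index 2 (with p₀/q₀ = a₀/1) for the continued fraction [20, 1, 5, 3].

Using pₖ = aₖpₖ₋₁ + pₖ₋₂, qₖ = aₖqₖ₋₁ + qₖ₋₂ (with p₋₁=1, p₋₂=0, q₋₁=0, q₋₂=1):
  k=0: a=20, p=20, q=1
  k=1: a=1, p=21, q=1
  k=2: a=5, p=125, q=6

125/6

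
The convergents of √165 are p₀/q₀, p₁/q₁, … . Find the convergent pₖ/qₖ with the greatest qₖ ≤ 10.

77/6

√165 = [12; 1, 5, 2, 5, 1, 24, …] (period length 6).
Convergents:
  p_0/q_0 = 12/1
  p_1/q_1 = 13/1
  p_2/q_2 = 77/6
  p_3/q_3 = 167/13
q_2 = 6 ≤ 10 < 13 = q_3, so the answer is 77/6.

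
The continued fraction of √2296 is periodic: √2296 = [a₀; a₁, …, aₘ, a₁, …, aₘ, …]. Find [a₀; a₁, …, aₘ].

a₀ = ⌊√2296⌋ = 47.
With m₀=0, d₀=1 and mₖ₊₁ = dₖaₖ − mₖ, dₖ₊₁ = (n − mₖ₊₁²)/dₖ, aₖ₊₁ = ⌊(a₀+mₖ₊₁)/dₖ₊₁⌋:
  k=1: m=47, d=87, a=1
  k=2: m=40, d=8, a=10
  k=3: m=40, d=87, a=1
  k=4: m=47, d=1, a=94
d=1 and a=2a₀=94 at k=4, so the next step gives (m, d) = (47, 87) again — its k=1 value — and the period has length 4.

[47; 1, 10, 1, 94]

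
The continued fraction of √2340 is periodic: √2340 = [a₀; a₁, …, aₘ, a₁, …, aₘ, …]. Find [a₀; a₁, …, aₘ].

[48; 2, 1, 2, 10, 2, 1, 2, 96]

a₀ = ⌊√2340⌋ = 48.
With m₀=0, d₀=1 and mₖ₊₁ = dₖaₖ − mₖ, dₖ₊₁ = (n − mₖ₊₁²)/dₖ, aₖ₊₁ = ⌊(a₀+mₖ₊₁)/dₖ₊₁⌋:
  k=1: m=48, d=36, a=2
  k=2: m=24, d=49, a=1
  k=3: m=25, d=35, a=2
  k=4: m=45, d=9, a=10
  k=5: m=45, d=35, a=2
  k=6: m=25, d=49, a=1
  k=7: m=24, d=36, a=2
  k=8: m=48, d=1, a=96
d=1 and a=2a₀=96 at k=8, so the next step gives (m, d) = (48, 36) again — its k=1 value — and the period has length 8.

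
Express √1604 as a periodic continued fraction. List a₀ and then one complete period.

a₀ = ⌊√1604⌋ = 40.

[40; 20, 80]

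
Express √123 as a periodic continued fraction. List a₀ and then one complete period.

[11; 11, 22]

a₀ = ⌊√123⌋ = 11.
With m₀=0, d₀=1 and mₖ₊₁ = dₖaₖ − mₖ, dₖ₊₁ = (n − mₖ₊₁²)/dₖ, aₖ₊₁ = ⌊(a₀+mₖ₊₁)/dₖ₊₁⌋:
  k=1: m=11, d=2, a=11
  k=2: m=11, d=1, a=22
d=1 and a=2a₀=22 at k=2, so the next step gives (m, d) = (11, 2) again — its k=1 value — and the period has length 2.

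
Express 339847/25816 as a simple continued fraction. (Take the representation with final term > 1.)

[13; 6, 11, 10, 3, 12]

339847 = 13*25816 + 4239
25816 = 6*4239 + 382
4239 = 11*382 + 37
382 = 10*37 + 12
37 = 3*12 + 1
12 = 12*1 + 0  (stop)
So 339847/25816 = [13; 6, 11, 10, 3, 12].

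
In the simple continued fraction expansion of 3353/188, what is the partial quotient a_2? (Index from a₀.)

3353 = 17·188 + 157   →  a_0 = 17
188 = 1·157 + 31   →  a_1 = 1
157 = 5·31 + 2   →  a_2 = 5

5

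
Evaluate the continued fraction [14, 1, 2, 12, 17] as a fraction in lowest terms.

9275/632

Using pₖ = aₖpₖ₋₁ + pₖ₋₂ and qₖ = aₖqₖ₋₁ + qₖ₋₂:
  k=0: a=14, p=14, q=1
  k=1: a=1, p=15, q=1
  k=2: a=2, p=44, q=3
  k=3: a=12, p=543, q=37
  k=4: a=17, p=9275, q=632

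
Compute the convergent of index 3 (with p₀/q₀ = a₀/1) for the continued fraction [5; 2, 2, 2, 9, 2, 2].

65/12

Using pₖ = aₖpₖ₋₁ + pₖ₋₂, qₖ = aₖqₖ₋₁ + qₖ₋₂ (with p₋₁=1, p₋₂=0, q₋₁=0, q₋₂=1):
  k=0: a=5, p=5, q=1
  k=1: a=2, p=11, q=2
  k=2: a=2, p=27, q=5
  k=3: a=2, p=65, q=12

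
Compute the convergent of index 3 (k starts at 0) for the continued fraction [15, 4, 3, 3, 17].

655/43

Using pₖ = aₖpₖ₋₁ + pₖ₋₂, qₖ = aₖqₖ₋₁ + qₖ₋₂ (with p₋₁=1, p₋₂=0, q₋₁=0, q₋₂=1):
  k=0: a=15, p=15, q=1
  k=1: a=4, p=61, q=4
  k=2: a=3, p=198, q=13
  k=3: a=3, p=655, q=43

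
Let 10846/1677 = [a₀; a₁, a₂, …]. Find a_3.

5

10846 = 6·1677 + 784   →  a_0 = 6
1677 = 2·784 + 109   →  a_1 = 2
784 = 7·109 + 21   →  a_2 = 7
109 = 5·21 + 4   →  a_3 = 5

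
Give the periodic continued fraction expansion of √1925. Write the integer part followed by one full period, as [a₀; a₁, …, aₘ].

[43; 1, 6, 1, 86]

a₀ = ⌊√1925⌋ = 43.
With m₀=0, d₀=1 and mₖ₊₁ = dₖaₖ − mₖ, dₖ₊₁ = (n − mₖ₊₁²)/dₖ, aₖ₊₁ = ⌊(a₀+mₖ₊₁)/dₖ₊₁⌋:
  k=1: m=43, d=76, a=1
  k=2: m=33, d=11, a=6
  k=3: m=33, d=76, a=1
  k=4: m=43, d=1, a=86
d=1 and a=2a₀=86 at k=4, so the next step gives (m, d) = (43, 76) again — its k=1 value — and the period has length 4.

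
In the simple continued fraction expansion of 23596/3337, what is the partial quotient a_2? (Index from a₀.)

23596 = 7·3337 + 237   →  a_0 = 7
3337 = 14·237 + 19   →  a_1 = 14
237 = 12·19 + 9   →  a_2 = 12

12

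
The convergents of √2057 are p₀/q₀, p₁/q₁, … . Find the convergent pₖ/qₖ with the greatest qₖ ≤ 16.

635/14

√2057 = [45; 2, 1, 4, 1, 2, 90, …] (period length 6).
Convergents:
  p_0/q_0 = 45/1
  p_1/q_1 = 91/2
  p_2/q_2 = 136/3
  p_3/q_3 = 635/14
  p_4/q_4 = 771/17
q_3 = 14 ≤ 16 < 17 = q_4, so the answer is 635/14.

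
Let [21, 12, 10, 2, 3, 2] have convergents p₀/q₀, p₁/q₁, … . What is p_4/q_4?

18616/883

Using pₖ = aₖpₖ₋₁ + pₖ₋₂, qₖ = aₖqₖ₋₁ + qₖ₋₂ (with p₋₁=1, p₋₂=0, q₋₁=0, q₋₂=1):
  k=0: a=21, p=21, q=1
  k=1: a=12, p=253, q=12
  k=2: a=10, p=2551, q=121
  k=3: a=2, p=5355, q=254
  k=4: a=3, p=18616, q=883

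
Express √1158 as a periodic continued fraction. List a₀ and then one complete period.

[34; 34, 68]

a₀ = ⌊√1158⌋ = 34.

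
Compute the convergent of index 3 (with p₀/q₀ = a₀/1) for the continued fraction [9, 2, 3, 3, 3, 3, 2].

217/23

Using pₖ = aₖpₖ₋₁ + pₖ₋₂, qₖ = aₖqₖ₋₁ + qₖ₋₂ (with p₋₁=1, p₋₂=0, q₋₁=0, q₋₂=1):
  k=0: a=9, p=9, q=1
  k=1: a=2, p=19, q=2
  k=2: a=3, p=66, q=7
  k=3: a=3, p=217, q=23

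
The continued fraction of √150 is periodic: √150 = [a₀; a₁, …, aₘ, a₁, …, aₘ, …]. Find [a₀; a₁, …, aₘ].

[12; 4, 24]

a₀ = ⌊√150⌋ = 12.
With m₀=0, d₀=1 and mₖ₊₁ = dₖaₖ − mₖ, dₖ₊₁ = (n − mₖ₊₁²)/dₖ, aₖ₊₁ = ⌊(a₀+mₖ₊₁)/dₖ₊₁⌋:
  k=1: m=12, d=6, a=4
  k=2: m=12, d=1, a=24
d=1 and a=2a₀=24 at k=2, so the next step gives (m, d) = (12, 6) again — its k=1 value — and the period has length 2.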